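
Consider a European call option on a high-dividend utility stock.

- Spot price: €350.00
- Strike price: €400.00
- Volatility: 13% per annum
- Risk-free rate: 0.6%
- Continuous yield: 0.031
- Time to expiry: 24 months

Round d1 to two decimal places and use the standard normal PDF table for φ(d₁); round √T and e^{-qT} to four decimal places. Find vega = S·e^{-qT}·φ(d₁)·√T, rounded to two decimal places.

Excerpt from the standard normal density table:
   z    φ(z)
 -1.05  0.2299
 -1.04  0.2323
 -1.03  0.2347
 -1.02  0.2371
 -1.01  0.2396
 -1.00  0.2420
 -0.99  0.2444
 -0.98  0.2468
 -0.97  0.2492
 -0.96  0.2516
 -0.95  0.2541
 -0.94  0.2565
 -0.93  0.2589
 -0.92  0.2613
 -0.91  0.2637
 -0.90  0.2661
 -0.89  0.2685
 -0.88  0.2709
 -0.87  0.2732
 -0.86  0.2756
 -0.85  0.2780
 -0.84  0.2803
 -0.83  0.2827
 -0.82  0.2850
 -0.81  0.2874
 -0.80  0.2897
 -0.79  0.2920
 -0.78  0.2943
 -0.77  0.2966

122.68

σ√T = 0.13·√2 = 0.1838
d₁ = [ln(350/400) + (0.006 − 0.031 + 0.13²/2)·2] / 0.1838 = [-0.1335 − 0.0331] / 0.1838 = -0.9064 ≈ -0.91
√T = √2 = 1.4142
φ(d₁) = φ(-0.91) = 0.2637
e^(−qT) = e^(−0.031·2) = 0.9399
vega = S·e^(−qT)·φ(d₁)·√T = 350·0.9399·0.2637·1.4142 = 122.6791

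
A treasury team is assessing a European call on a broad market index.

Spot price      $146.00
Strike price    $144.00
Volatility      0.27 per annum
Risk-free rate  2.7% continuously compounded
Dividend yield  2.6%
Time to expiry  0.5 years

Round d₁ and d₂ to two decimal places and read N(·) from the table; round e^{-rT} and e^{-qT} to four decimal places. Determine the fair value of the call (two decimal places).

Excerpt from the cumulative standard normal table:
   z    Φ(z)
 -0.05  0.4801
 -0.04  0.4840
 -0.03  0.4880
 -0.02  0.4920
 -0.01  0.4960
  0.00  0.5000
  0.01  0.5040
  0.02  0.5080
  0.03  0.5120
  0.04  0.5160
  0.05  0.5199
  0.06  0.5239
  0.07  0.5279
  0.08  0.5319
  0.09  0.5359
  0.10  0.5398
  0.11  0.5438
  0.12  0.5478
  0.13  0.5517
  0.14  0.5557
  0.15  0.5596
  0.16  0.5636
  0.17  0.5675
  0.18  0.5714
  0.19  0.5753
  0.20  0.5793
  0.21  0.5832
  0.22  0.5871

T = 0.5;  σ√T = 0.1909
d₁ = [ln(146/144) + (0.027 − 0.026 + 0.27²/2)·0.5] / 0.1909 = [0.0138 + 0.0187] / 0.1909 = 0.1703 ⇒ 0.17
d₂ = d₁ − σ√T = 0.1703 − 0.1909 = -0.0206 ⇒ -0.02
exp(−qT) = exp(−0.026·0.5) = 0.9871;  exp(−rT) = exp(−0.027·0.5) = 0.9866
N(d₁) = N(0.17) = 0.5675;  N(d₂) = N(-0.02) = 0.4920
C = 146·0.9871·0.5675 − 144·0.9866·0.4920 = 81.7862 − 69.8986 = 11.8875

$11.89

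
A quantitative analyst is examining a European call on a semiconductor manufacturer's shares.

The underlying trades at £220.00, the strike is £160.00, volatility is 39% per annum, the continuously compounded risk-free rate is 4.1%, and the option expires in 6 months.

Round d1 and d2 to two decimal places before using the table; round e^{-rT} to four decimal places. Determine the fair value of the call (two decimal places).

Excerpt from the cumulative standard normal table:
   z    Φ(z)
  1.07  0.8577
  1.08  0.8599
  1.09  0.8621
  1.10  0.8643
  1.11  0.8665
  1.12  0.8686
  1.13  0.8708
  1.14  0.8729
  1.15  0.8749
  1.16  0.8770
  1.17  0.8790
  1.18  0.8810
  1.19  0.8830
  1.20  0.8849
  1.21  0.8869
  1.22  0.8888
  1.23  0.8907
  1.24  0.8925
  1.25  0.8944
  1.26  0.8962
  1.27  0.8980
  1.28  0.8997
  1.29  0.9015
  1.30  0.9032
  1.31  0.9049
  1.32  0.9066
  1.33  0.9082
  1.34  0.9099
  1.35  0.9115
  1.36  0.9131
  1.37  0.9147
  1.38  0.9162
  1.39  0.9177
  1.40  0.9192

σ√T = 0.39 × 0.7071 = 0.2758
d₁ = [ln(220/160) + (0.041 + 0.39²/2)·0.5] / 0.2758 = [0.3185 + 0.0585] / 0.2758 = 1.3670 which rounds to 1.37
d₂ = d₁ − σ√T = 1.3670 − 0.2758 = 1.0912 which rounds to 1.09
e^(−rT) = e^(−0.041·0.5) = 0.9797
N(d₁) = N(1.37) = 0.9147;  N(d₂) = N(1.09) = 0.8621
C = 220·0.9147 − 160·0.9797·0.8621 = 201.2340 − 135.1359 = 66.0981

£66.10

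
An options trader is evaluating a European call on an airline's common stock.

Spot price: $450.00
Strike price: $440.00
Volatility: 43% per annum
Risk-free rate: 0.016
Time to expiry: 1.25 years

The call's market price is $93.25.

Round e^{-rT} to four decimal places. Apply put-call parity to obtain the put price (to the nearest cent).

exp(−rT) = exp(−0.016·1.25) = 0.9802
Put-call parity: C − P = S − K·e^(−rT) = 450 − 440·0.9802 = 450 − 431.2880 = 18.7120
P = C − (C − P) = 93.25 − (18.7120) = 74.5380

$74.54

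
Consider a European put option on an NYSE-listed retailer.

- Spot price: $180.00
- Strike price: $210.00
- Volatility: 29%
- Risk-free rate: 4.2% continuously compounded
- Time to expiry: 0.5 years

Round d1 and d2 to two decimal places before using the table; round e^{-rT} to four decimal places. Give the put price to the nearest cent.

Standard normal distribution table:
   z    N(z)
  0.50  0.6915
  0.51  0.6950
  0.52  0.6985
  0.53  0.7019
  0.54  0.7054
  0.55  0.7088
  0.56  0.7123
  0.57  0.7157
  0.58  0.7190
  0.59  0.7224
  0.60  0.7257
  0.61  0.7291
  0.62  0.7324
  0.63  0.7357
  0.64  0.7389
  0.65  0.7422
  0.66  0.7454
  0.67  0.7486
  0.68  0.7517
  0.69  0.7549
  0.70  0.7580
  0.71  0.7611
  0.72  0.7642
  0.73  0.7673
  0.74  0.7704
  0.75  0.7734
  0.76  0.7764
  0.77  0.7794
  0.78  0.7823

σ√T = 0.29 × 0.7071 = 0.2051
ln(S/K) + (r + σ²/2)T = ln(180/210) + (0.042 + 0.29²/2)·0.5 = -0.1542 + 0.0420 = -0.1121
d₁ = -0.1121 / 0.2051 = -0.5468 → -0.55
d₂ = d₁ − σ√T = -0.5468 − 0.2051 = -0.7519 → -0.75
e^(−rT) = e^(−0.042·0.5) = 0.9792
N(−d₂) = N(0.75) = 0.7734;  N(−d₁) = N(0.55) = 0.7088
P = 210·0.9792·0.7734 − 180·0.7088 = 159.0358 − 127.5840 = 31.4518

$31.45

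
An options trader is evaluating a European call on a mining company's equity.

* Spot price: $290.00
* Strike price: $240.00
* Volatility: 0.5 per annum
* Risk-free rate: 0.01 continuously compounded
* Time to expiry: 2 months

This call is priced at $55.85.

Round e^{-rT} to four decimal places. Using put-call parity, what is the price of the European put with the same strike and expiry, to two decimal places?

$5.44

exp(−rT) = exp(−0.01·0.1667) = 0.9983
Put-call parity: C − P = S − K·e^(−rT) = 290 − 240·0.9983 = 290 − 239.5920 = 50.4080
P = C − (C − P) = 55.85 − (50.4080) = 5.4420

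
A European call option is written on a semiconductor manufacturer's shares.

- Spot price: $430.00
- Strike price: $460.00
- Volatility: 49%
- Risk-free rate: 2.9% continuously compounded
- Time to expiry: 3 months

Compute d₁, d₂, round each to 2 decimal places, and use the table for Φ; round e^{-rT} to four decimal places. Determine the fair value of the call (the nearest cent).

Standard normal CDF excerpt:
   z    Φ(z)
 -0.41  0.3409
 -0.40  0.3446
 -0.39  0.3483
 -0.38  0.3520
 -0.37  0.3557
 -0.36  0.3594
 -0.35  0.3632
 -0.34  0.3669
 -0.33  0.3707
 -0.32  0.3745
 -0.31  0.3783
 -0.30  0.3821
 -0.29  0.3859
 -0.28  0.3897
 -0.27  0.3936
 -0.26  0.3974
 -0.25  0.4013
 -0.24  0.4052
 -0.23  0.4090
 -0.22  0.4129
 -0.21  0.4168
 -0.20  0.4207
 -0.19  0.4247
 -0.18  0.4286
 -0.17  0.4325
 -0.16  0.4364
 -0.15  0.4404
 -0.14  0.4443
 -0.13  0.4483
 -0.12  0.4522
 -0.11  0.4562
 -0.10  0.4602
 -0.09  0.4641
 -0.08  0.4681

σ√T = 0.49·√0.25 = 0.2450
d₁ = [ln(430/460) + (0.029 + ½·0.49²)·0.25] / (σ√T) = (-0.0674 + 0.0373) / 0.2450 = -0.1232 → -0.12
d₂ = -0.1232 − 0.2450 = -0.3682 → -0.37
e^(−rT) = e^(−0.029·0.25) = 0.9928
N(d₁) = N(-0.12) = 0.4522;  N(d₂) = N(-0.37) = 0.3557
C = 430·0.4522 − 460·0.9928·0.3557 = 194.4460 − 162.4439 = 32.0021

$32.00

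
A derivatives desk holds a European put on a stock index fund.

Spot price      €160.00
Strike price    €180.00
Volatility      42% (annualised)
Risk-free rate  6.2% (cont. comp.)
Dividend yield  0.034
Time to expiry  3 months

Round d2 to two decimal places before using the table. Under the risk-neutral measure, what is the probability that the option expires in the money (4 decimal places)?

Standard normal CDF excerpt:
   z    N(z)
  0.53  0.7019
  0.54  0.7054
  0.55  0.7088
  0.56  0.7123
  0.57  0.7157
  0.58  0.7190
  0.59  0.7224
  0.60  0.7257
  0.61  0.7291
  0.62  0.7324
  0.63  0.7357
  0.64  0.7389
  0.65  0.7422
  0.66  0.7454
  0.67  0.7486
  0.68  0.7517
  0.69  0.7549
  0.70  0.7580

σ√T = 0.42 × 0.5000 = 0.2100
d₁ = [ln(160/180) + (0.062 − 0.034 + 0.42²/2)·0.25] / 0.2100 = [-0.1178 + 0.0290] / 0.2100 = -0.4225 ≈ -0.42
d₂ = d₁ − σ√T = -0.4225 − 0.2100 = -0.6325 ≈ -0.63
Risk-neutral Pr[S_T < K] = N(−d₂) = N(0.63) = 0.7357

0.7357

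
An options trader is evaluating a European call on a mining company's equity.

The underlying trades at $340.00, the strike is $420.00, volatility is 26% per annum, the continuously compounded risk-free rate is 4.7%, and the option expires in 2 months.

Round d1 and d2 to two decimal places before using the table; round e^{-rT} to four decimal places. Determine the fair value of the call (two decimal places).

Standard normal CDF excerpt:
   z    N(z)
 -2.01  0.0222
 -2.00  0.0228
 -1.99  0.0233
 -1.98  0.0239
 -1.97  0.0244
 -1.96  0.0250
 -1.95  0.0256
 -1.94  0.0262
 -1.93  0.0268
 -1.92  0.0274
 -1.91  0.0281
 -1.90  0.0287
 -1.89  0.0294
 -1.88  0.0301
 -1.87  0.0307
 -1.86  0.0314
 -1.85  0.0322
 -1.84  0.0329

σ√T = 0.26·√0.1667 = 0.1061
ln(S/K) + (r + σ²/2)T = ln(340/420) + (0.047 + 0.26²/2)·0.1667 = -0.2113 + 0.0135 = -0.1978
d₁ = -0.1978 / 0.1061 = -1.8639 ⇒ -1.86
d₂ = d₁ − σ√T = -1.8639 − 0.1061 = -1.9700 ⇒ -1.97
e^(−rT) = e^(−0.047·0.1667) = 0.9922
C = 340·N(-1.86) − 420·0.9922·N(-1.97) = 340·0.0314 − 420·0.9922·0.0244 = 10.6760 − 10.1681 = 0.5079

$0.51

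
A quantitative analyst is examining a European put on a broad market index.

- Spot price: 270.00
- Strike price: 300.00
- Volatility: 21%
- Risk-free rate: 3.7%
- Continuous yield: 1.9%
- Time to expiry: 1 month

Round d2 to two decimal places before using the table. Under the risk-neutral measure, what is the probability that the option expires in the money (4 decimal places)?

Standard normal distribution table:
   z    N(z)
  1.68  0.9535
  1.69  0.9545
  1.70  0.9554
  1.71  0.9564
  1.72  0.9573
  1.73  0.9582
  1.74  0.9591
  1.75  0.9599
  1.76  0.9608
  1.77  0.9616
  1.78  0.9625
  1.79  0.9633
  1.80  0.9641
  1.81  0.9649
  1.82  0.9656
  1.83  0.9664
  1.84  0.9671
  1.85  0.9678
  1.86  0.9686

T = 0.08333;  σ√T = 0.0606
ln(S/K) + (r − q + σ²/2)T = ln(270/300) + (0.037 − 0.019 + 0.21²/2)·0.08333 = -0.1054 + 0.0033 = -0.1020
d₁ = -0.1020 / 0.0606 = -1.6829 which rounds to -1.68
d₂ = d₁ − σ√T = -1.6829 − 0.0606 = -1.7436 which rounds to -1.74
Risk-neutral Pr[S_T < K] = N(−d₂) = N(1.74) = 0.9591

0.9591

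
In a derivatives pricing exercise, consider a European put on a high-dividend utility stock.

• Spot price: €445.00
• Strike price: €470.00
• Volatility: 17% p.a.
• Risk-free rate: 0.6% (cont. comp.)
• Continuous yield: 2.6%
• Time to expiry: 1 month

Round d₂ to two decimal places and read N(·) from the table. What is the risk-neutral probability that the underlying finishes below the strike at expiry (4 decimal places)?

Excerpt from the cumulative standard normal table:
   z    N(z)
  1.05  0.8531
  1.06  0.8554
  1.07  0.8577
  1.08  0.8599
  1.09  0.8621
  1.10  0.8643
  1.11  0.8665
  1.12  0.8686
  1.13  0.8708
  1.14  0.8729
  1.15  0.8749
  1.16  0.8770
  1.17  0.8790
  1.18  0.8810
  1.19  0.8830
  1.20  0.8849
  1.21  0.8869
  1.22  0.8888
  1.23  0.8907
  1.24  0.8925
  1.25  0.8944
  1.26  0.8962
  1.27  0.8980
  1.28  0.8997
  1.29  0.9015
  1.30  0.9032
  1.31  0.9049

σ√T = 0.17·√0.08333 = 0.0491
d₁ = [ln(445/470) + (0.006 − 0.026 + 0.17²/2)·0.08333] / 0.0491 = [-0.0547 − 0.0005] / 0.0491 = -1.1232 ⇒ -1.12
d₂ = d₁ − σ√T = -1.1232 − 0.0491 = -1.1723 ⇒ -1.17
Risk-neutral Pr[S_T < K] = N(−d₂) = N(1.17) = 0.8790

0.8790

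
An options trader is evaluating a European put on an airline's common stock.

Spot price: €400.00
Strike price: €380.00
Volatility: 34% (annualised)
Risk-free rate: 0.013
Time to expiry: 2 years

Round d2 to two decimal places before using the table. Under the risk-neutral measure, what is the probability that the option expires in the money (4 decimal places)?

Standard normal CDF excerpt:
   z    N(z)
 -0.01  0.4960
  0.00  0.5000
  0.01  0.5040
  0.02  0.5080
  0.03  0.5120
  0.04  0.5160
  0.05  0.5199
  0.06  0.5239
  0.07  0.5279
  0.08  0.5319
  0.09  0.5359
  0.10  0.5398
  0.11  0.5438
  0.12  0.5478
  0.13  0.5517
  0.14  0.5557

0.5319

T = 2;  σ√T = 0.4808
d₁ = [ln(400/380) + (0.013 + ½·0.34²)·2] / (σ√T) = (0.0513 + 0.1416) / 0.4808 = 0.4012 → 0.40
d₂ = 0.4012 − 0.4808 = -0.0797 → -0.08
Pr(exercise) under Q = N(−d₂) = N(0.08) = 0.5319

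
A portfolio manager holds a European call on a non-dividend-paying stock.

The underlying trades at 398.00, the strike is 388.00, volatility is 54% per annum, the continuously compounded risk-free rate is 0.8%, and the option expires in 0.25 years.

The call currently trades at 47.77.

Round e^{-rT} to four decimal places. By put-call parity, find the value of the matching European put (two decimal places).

36.99

exp(−rT) = exp(−0.008·0.25) = 0.9980
Put-call parity: C − P = S − K·e^(−rT) = 398 − 388·0.9980 = 398 − 387.2240 = 10.7760
P = C − (C − P) = 47.77 − (10.7760) = 36.9940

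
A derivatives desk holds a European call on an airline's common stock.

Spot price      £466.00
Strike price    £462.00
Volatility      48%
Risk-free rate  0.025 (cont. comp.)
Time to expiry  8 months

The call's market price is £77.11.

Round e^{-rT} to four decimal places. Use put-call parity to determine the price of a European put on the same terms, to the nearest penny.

£65.49

exp(−rT) = exp(−0.025·0.6667) = 0.9835
Put-call parity: C − P = S − K·e^(−rT) = 466 − 462·0.9835 = 466 − 454.3770 = 11.6230
P = C − (C − P) = 77.11 − (11.6230) = 65.4870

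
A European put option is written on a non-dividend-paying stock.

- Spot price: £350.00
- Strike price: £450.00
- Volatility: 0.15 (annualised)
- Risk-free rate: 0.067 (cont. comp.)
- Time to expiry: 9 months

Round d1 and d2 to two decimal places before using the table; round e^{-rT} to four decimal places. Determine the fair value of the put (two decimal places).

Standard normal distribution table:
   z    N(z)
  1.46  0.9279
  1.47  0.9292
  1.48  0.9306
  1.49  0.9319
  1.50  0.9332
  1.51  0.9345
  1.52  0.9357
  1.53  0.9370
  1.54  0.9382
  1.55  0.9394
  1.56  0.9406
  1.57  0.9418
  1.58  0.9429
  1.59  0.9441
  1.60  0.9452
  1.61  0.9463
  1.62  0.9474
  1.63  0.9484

σ√T = 0.15·√0.75 = 0.1299
d₁ = [ln(350/450) + (0.067 + 0.15²/2)·0.75] / 0.1299 = [-0.2513 + 0.0587] / 0.1299 = -1.4828 → -1.48
d₂ = d₁ − σ√T = -1.4828 − 0.1299 = -1.6127 → -1.61
e^(−rT) = e^(−0.067·0.75) = 0.9510
N(−d₂) = N(1.61) = 0.9463;  N(−d₁) = N(1.48) = 0.9306
P = 450·0.9510·0.9463 − 350·0.9306 = 404.9691 − 325.7100 = 79.2591

£79.26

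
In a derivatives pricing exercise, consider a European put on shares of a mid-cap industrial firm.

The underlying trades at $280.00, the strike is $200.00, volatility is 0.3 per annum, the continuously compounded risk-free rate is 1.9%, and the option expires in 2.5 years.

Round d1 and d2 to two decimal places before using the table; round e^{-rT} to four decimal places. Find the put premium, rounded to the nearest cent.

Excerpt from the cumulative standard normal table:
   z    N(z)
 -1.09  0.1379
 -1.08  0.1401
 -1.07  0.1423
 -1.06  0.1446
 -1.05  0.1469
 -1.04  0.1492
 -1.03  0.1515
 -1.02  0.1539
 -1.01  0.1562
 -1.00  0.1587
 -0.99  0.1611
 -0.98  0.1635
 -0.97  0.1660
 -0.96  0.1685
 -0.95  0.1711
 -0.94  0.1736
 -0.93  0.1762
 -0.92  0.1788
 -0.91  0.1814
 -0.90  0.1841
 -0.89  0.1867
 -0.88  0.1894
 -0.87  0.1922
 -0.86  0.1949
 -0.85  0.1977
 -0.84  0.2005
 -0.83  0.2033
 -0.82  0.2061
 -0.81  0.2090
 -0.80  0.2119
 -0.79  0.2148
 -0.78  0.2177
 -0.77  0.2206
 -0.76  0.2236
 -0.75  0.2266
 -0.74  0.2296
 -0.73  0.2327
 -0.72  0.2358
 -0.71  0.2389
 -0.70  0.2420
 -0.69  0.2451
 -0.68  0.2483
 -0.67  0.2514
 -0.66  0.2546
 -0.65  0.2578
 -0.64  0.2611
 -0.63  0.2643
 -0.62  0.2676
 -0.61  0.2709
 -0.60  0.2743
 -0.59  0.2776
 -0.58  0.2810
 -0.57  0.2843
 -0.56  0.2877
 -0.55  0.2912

σ√T = 0.3·√2.5 = 0.4743
ln(S/K) + (r + σ²/2)T = ln(280/200) + (0.019 + 0.3²/2)·2.5 = 0.3365 + 0.1600 = 0.4965
d₁ = 0.4965 / 0.4743 = 1.0467 ≈ 1.05
d₂ = d₁ − σ√T = 1.0467 − 0.4743 = 0.5723 ≈ 0.57
e^(−rT) = e^(−0.019·2.5) = 0.9536
P = 200·0.9536·N(-0.57) − 280·N(-1.05) = 200·0.9536·0.2843 − 280·0.1469 = 54.2217 − 41.1320 = 13.0897

$13.09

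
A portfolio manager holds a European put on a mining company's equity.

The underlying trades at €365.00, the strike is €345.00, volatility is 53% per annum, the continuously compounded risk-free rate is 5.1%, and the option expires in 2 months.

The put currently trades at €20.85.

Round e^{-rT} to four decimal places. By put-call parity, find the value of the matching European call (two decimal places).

exp(−rT) = exp(−0.051·0.1667) = 0.9915
Put-call parity: C − P = S − K·e^(−rT) = 365 − 345·0.9915 = 365 − 342.0675 = 22.9325
C = P + (C − P) = 20.85 + (22.9325) = 43.7825

€43.78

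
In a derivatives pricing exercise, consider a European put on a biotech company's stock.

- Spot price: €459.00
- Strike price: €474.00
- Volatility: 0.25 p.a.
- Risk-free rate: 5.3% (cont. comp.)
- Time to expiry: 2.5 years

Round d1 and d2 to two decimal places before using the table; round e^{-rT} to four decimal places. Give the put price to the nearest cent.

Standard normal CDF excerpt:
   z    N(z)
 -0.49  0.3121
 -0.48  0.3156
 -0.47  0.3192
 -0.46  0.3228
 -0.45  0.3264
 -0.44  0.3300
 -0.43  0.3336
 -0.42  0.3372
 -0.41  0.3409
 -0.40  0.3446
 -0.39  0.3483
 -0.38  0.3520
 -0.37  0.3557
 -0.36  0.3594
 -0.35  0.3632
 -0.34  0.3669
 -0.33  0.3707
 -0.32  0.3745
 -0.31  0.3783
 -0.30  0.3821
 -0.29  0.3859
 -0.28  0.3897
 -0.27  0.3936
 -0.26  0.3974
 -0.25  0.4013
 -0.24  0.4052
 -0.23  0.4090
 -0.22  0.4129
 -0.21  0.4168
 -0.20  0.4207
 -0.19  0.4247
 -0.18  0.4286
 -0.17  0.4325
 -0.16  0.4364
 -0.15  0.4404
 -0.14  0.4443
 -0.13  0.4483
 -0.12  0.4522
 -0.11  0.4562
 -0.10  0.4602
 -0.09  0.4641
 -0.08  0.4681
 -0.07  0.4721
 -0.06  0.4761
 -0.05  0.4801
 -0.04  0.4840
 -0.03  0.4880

€47.85

T = 2.5;  σ√T = 0.3953
d₁ = [ln(459/474) + (0.053 + 0.25²/2)·2.5] / 0.3953 = [-0.0322 + 0.2106] / 0.3953 = 0.4515 which rounds to 0.45
d₂ = d₁ − σ√T = 0.4515 − 0.3953 = 0.0562 which rounds to 0.06
e^(−rT) = e^(−0.053·2.5) = 0.8759
N(−d₂) = N(-0.06) = 0.4761;  N(−d₁) = N(-0.45) = 0.3264
P = 474·0.8759·0.4761 − 459·0.3264 = 197.6656 − 149.8176 = 47.8480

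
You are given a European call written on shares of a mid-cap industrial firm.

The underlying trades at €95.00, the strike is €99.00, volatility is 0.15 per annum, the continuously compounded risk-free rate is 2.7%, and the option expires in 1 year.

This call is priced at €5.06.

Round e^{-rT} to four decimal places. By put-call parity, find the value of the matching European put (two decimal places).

€6.43

e^(−rT) = e^(−0.027·1) = 0.9734
Put-call parity: C − P = S − K·e^(−rT) = 95 − 99·0.9734 = 95 − 96.3666 = -1.3666
P = C − (C − P) = 5.06 − (-1.3666) = 6.4266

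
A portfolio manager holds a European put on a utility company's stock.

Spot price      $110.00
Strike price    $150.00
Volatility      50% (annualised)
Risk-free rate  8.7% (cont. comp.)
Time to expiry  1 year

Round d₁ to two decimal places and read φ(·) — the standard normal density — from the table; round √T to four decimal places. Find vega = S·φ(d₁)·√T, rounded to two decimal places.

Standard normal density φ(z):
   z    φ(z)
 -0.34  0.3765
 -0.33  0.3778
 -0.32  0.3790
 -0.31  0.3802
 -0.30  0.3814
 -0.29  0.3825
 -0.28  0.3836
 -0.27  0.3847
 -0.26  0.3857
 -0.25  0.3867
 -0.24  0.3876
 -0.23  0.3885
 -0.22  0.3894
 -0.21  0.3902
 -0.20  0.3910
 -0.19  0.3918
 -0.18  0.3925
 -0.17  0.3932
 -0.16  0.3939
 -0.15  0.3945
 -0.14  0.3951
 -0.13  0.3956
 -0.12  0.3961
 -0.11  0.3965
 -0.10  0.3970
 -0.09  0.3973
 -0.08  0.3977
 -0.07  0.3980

T = 1;  σ√T = 0.5000
d₁ = [ln(110/150) + (0.087 + 0.5²/2)·1] / 0.5000 = [-0.3102 + 0.2120] / 0.5000 = -0.1963 ⇒ -0.20
√T = √1 = 1.0000
φ(d₁) = φ(-0.20) = 0.3910
vega = S·φ(d₁)·√T = 110·0.3910·1.0000 = 43.0100
(Call and put vega coincide under Black-Scholes.)

43.01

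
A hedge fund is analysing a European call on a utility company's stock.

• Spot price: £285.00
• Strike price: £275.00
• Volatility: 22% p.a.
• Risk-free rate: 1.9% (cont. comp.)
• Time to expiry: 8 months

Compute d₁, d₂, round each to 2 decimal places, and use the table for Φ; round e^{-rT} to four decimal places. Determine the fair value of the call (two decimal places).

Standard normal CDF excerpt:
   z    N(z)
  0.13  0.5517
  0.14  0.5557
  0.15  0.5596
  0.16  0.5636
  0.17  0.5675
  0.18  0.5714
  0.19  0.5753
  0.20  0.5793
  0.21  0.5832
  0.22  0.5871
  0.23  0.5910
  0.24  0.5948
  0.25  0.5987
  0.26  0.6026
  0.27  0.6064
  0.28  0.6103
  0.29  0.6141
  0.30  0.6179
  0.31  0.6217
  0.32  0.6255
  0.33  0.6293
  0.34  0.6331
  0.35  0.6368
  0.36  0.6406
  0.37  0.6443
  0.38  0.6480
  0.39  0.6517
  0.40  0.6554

σ√T = 0.22·√0.6667 = 0.1796
d₁ = [ln(285/275) + (0.019 + 0.22²/2)·0.6667] / 0.1796 = [0.0357 + 0.0288] / 0.1796 = 0.3592 → 0.36
d₂ = d₁ − σ√T = 0.3592 − 0.1796 = 0.1795 → 0.18
exp(−rT) = exp(−0.019·0.6667) = 0.9874
C = 285·N(0.36) − 275·0.9874·N(0.18) = 285·0.6406 − 275·0.9874·0.5714 = 182.5710 − 155.1551 = 27.4159

£27.42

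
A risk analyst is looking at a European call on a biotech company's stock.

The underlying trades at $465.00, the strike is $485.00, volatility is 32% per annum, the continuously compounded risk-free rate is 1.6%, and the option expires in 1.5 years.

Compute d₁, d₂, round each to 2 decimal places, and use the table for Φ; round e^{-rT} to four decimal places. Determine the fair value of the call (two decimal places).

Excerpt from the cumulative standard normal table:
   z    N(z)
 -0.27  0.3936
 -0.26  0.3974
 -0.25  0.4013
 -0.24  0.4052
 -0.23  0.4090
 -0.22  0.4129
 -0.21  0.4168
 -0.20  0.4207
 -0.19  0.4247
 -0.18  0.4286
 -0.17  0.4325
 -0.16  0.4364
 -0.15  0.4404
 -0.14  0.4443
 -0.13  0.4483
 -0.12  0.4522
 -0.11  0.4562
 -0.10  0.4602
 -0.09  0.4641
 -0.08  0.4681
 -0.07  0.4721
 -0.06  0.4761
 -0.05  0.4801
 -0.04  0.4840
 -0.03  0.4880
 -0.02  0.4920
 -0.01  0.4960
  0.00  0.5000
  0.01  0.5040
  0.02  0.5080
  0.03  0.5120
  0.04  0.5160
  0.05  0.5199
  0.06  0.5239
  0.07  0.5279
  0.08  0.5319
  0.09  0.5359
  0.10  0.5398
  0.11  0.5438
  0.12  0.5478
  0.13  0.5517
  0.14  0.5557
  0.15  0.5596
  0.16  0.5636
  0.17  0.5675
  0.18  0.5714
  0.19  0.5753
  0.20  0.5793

σ√T = 0.32 × 1.2247 = 0.3919
d₁ = [ln(465/485) + (0.016 + ½·0.32²)·1.5] / (σ√T) = (-0.0421 + 0.1008) / 0.3919 = 0.1497 ≈ 0.15
d₂ = 0.1497 − 0.3919 = -0.2422 ≈ -0.24
exp(−rT) = exp(−0.016·1.5) = 0.9763
N(d₁) = N(0.15) = 0.5596;  N(d₂) = N(-0.24) = 0.4052
C = 465·0.5596 − 485·0.9763·0.4052 = 260.2140 − 191.8644 = 68.3496

$68.35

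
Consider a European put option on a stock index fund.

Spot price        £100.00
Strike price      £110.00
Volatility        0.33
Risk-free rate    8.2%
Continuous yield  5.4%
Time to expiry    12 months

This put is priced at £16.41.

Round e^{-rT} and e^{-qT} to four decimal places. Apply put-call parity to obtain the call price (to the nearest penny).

£9.81

e^(−qT) = e^(−0.054·1) = 0.9474;  e^(−rT) = e^(−0.082·1) = 0.9213
Put-call parity: C − P = S·e^(−qT) − K·e^(−rT) = 100·0.9474 − 110·0.9213 = 94.7400 − 101.3430 = -6.6030
C = P + (C − P) = 16.41 + (-6.6030) = 9.8070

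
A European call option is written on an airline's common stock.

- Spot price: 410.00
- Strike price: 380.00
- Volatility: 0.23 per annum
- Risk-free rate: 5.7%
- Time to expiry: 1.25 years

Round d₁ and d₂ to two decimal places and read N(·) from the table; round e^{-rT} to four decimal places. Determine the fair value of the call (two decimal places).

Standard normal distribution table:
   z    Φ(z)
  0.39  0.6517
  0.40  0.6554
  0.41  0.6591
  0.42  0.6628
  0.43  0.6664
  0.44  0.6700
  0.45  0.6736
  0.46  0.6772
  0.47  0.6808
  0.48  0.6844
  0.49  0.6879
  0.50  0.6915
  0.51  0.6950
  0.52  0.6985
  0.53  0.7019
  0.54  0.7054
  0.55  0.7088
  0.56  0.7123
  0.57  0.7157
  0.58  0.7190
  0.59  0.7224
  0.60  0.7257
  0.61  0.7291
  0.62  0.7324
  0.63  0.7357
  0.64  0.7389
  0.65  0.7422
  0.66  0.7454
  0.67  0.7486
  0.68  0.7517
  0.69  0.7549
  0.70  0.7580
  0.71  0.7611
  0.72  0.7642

73.70

σ√T = 0.23·√1.25 = 0.2571
ln(S/K) + (r + σ²/2)T = ln(410/380) + (0.057 + 0.23²/2)·1.25 = 0.0760 + 0.1043 = 0.1803
d₁ = 0.1803 / 0.2571 = 0.7011 → 0.70
d₂ = d₁ − σ√T = 0.7011 − 0.2571 = 0.4440 → 0.44
e^(−rT) = e^(−0.057·1.25) = 0.9312
C = 410·N(0.70) − 380·0.9312·N(0.44) = 410·0.7580 − 380·0.9312·0.6700 = 310.7800 − 237.0835 = 73.6965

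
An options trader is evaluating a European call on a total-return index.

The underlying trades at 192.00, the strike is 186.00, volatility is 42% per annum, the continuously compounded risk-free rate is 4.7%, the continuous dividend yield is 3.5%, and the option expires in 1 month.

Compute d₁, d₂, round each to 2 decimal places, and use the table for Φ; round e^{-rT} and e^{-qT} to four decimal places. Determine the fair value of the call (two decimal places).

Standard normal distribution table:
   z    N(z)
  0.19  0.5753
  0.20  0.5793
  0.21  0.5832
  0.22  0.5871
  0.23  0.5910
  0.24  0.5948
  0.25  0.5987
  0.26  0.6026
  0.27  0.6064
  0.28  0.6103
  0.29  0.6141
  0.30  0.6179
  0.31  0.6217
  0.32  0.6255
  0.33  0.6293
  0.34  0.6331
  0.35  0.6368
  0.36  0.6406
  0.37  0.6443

T = 0.08333;  σ√T = 0.1212
d₁ = [ln(192/186) + (0.047 − 0.035 + ½·0.42²)·0.08333] / (σ√T) = (0.0317 + 0.0083) / 0.1212 = 0.3307 which rounds to 0.33
d₂ = 0.3307 − 0.1212 = 0.2095 which rounds to 0.21
e^(−qT) = e^(−0.035·0.08333) = 0.9971;  e^(−rT) = e^(−0.047·0.08333) = 0.9961
N(d₁) = N(0.33) = 0.6293;  N(d₂) = N(0.21) = 0.5832
C = 192·0.9971·0.6293 − 186·0.9961·0.5832 = 120.4752 − 108.0521 = 12.4231

12.42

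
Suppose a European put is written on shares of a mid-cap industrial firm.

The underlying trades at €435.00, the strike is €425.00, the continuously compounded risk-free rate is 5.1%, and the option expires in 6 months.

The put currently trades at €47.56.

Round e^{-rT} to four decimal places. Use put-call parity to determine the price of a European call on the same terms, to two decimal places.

€68.27

exp(−rT) = exp(−0.051·0.5) = 0.9748
Put-call parity: C − P = S − K·e^(−rT) = 435 − 425·0.9748 = 435 − 414.2900 = 20.7100
C = P + (C − P) = 47.56 + (20.7100) = 68.2700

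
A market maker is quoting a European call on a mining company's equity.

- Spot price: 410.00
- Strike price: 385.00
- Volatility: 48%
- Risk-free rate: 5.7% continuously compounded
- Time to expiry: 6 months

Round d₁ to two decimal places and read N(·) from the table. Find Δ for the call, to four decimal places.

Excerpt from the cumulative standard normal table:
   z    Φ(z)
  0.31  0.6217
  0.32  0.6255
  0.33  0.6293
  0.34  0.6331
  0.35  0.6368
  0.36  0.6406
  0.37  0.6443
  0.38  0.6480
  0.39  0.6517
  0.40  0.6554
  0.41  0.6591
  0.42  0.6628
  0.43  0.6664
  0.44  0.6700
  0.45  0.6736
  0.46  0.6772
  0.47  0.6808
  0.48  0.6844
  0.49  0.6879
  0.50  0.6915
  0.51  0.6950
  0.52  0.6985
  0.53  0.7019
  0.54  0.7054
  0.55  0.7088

0.6700

σ√T = 0.48·√0.5 = 0.3394
ln(S/K) + (r + σ²/2)T = ln(410/385) + (0.057 + 0.48²/2)·0.5 = 0.0629 + 0.0861 = 0.1490
d₁ = 0.1490 / 0.3394 = 0.4390 ≈ 0.44
N(d₁) = N(0.44) = 0.6700
Δ_call = N(d₁) = 0.6700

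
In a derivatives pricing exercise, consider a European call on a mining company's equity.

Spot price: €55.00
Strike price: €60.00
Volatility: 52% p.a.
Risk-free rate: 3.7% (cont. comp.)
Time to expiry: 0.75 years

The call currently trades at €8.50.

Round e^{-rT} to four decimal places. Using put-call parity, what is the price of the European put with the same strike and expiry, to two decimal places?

e^(−rT) = e^(−0.037·0.75) = 0.9726
Put-call parity: C − P = S − K·e^(−rT) = 55 − 60·0.9726 = 55 − 58.3560 = -3.3560
P = C − (C − P) = 8.50 − (-3.3560) = 11.8560

€11.86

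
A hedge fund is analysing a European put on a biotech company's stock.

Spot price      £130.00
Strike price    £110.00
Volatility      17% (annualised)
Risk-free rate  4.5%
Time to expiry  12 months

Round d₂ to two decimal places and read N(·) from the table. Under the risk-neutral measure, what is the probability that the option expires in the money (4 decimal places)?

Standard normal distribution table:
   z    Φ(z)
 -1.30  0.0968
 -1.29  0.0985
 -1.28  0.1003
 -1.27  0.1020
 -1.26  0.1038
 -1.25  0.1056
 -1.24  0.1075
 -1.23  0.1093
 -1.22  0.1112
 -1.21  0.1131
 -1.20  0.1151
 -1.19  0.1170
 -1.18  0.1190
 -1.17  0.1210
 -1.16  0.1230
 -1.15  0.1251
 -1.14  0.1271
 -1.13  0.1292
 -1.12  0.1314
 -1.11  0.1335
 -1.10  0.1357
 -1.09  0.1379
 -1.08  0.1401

σ√T = 0.17·√1 = 0.1700
d₁ = [ln(130/110) + (0.045 + ½·0.17²)·1] / (σ√T) = (0.1671 + 0.0595) / 0.1700 = 1.3324 ≈ 1.33
d₂ = 1.3324 − 0.1700 = 1.1624 ≈ 1.16
Pr(exercise) under Q = N(−d₂) = N(-1.16) = 0.1230

0.1230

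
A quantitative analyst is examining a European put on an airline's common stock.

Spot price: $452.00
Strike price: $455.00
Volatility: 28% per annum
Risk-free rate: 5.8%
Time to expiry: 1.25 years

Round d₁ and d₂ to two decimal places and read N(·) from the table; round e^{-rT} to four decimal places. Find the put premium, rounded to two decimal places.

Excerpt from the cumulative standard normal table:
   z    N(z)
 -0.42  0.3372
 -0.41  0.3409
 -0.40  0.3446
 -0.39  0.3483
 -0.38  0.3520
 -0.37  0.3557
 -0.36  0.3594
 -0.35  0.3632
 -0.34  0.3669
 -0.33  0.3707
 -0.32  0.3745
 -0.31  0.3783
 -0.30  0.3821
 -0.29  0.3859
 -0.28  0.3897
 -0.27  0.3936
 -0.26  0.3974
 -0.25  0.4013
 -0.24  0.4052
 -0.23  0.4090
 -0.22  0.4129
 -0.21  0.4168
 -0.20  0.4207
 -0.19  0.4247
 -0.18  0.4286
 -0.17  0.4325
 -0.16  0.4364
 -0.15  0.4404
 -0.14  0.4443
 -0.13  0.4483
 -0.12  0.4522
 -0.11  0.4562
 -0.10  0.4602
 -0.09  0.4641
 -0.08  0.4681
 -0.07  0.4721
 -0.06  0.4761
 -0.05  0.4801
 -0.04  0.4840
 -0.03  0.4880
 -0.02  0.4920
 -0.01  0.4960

$42.40

T = 1.25;  σ√T = 0.3130
d₁ = [ln(452/455) + (0.058 + 0.28²/2)·1.25] / 0.3130 = [-0.0066 + 0.1215] / 0.3130 = 0.3670 → 0.37
d₂ = d₁ − σ√T = 0.3670 − 0.3130 = 0.0539 → 0.05
exp(−rT) = exp(−0.058·1.25) = 0.9301
N(−d₂) = N(-0.05) = 0.4801;  N(−d₁) = N(-0.37) = 0.3557
P = 455·0.9301·0.4801 − 452·0.3557 = 203.1762 − 160.7764 = 42.3998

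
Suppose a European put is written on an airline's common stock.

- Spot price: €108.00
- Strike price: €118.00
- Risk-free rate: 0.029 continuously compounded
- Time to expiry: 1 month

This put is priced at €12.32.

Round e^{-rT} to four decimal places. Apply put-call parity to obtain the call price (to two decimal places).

e^(−rT) = e^(−0.029·0.08333) = 0.9976
Put-call parity: C − P = S − K·e^(−rT) = 108 − 118·0.9976 = 108 − 117.7168 = -9.7168
C = P + (C − P) = 12.32 + (-9.7168) = 2.6032

€2.60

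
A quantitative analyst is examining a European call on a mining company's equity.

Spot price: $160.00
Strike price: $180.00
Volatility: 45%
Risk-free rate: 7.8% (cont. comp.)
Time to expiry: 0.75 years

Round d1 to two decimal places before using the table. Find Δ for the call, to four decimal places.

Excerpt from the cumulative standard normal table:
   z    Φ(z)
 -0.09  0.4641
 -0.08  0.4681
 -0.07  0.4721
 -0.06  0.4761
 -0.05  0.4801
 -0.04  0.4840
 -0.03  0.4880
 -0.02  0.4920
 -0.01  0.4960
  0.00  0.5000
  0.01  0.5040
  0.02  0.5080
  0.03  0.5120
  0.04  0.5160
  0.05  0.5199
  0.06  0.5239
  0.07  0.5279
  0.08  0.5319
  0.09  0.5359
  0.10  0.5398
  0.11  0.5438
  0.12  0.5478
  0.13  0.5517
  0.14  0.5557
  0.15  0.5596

T = 0.75;  σ√T = 0.3897
d₁ = [ln(160/180) + (0.078 + 0.45²/2)·0.75] / 0.3897 = [-0.1178 + 0.1344] / 0.3897 = 0.0427 which rounds to 0.04
N(d₁) = N(0.04) = 0.5160
Δ_call = N(d₁) = 0.5160

0.5160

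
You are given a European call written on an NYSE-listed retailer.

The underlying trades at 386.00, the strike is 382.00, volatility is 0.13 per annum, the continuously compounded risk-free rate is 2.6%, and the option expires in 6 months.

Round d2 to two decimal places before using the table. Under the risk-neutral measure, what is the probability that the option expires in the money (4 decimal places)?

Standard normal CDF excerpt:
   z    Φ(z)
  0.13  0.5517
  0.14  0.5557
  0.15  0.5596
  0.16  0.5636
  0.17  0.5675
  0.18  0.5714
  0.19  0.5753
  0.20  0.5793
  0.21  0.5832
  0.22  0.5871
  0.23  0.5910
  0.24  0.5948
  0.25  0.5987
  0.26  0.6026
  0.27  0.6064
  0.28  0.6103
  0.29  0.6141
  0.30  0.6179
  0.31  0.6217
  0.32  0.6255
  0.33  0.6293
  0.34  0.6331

0.5832

σ√T = 0.13·√0.5 = 0.0919
d₁ = [ln(386/382) + (0.026 + ½·0.13²)·0.5] / (σ√T) = (0.0104 + 0.0172) / 0.0919 = 0.3007 → 0.30
d₂ = 0.3007 − 0.0919 = 0.2088 → 0.21
Risk-neutral Pr[S_T > K] = N(d₂) = N(0.21) = 0.5832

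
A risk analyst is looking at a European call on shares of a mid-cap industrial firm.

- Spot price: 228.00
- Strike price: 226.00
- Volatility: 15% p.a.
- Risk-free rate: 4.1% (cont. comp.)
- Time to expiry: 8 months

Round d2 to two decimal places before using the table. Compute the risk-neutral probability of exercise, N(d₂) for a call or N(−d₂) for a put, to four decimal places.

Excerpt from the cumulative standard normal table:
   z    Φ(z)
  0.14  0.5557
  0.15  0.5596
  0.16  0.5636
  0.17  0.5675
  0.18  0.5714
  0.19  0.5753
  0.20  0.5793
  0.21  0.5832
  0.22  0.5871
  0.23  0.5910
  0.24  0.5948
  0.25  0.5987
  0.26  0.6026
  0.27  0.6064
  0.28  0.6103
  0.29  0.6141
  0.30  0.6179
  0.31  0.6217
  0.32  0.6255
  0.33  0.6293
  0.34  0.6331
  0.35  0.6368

T = 0.6667;  σ√T = 0.1225
d₁ = [ln(228/226) + (0.041 + 0.15²/2)·0.6667] / 0.1225 = [0.0088 + 0.0348] / 0.1225 = 0.3564 which rounds to 0.36
d₂ = d₁ − σ√T = 0.3564 − 0.1225 = 0.2339 which rounds to 0.23
Pr(exercise) under Q = N(d₂) = 0.5910

0.5910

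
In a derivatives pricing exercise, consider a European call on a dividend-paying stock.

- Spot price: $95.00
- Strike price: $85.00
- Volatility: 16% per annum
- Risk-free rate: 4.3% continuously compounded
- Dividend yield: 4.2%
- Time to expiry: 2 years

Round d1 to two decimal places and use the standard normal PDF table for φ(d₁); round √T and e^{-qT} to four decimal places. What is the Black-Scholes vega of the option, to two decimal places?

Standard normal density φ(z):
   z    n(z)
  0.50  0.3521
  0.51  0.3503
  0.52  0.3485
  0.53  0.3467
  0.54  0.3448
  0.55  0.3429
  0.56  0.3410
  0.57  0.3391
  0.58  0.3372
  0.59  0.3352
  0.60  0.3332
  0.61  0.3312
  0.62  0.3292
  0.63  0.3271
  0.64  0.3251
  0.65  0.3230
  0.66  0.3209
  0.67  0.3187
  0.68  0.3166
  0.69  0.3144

40.91

σ√T = 0.16 × 1.4142 = 0.2263
d₁ = [ln(95/85) + (0.043 − 0.042 + ½·0.16²)·2] / (σ√T) = (0.1112 + 0.0276) / 0.2263 = 0.6135 ⇒ 0.61
√T = √2 = 1.4142
φ(d₁) = φ(0.61) = 0.3312
e^(−qT) = e^(−0.042·2) = 0.9194
vega = S·e^(−qT)·φ(d₁)·√T = 95·0.9194·0.3312·1.4142 = 40.9100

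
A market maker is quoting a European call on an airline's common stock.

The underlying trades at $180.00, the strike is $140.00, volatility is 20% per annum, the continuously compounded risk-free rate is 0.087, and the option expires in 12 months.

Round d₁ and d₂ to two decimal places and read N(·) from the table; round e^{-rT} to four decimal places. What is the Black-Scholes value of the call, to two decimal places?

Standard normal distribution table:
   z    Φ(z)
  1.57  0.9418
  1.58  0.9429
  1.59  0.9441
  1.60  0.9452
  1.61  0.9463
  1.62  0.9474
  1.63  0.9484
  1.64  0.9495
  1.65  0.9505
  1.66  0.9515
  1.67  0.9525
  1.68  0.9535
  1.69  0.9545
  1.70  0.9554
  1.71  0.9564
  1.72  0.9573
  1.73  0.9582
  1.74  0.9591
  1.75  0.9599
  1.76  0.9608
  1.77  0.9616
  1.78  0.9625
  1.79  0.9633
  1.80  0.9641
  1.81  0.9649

σ√T = 0.2 × 1.0000 = 0.2000
d₁ = [ln(180/140) + (0.087 + 0.2²/2)·1] / 0.2000 = [0.2513 + 0.1070] / 0.2000 = 1.7916 ⇒ 1.79
d₂ = d₁ − σ√T = 1.7916 − 0.2000 = 1.5916 ⇒ 1.59
e^(−rT) = e^(−0.087·1) = 0.9167
C = 180·N(1.79) − 140·0.9167·N(1.59) = 180·0.9633 − 140·0.9167·0.9441 = 173.3940 − 121.1639 = 52.2301

$52.23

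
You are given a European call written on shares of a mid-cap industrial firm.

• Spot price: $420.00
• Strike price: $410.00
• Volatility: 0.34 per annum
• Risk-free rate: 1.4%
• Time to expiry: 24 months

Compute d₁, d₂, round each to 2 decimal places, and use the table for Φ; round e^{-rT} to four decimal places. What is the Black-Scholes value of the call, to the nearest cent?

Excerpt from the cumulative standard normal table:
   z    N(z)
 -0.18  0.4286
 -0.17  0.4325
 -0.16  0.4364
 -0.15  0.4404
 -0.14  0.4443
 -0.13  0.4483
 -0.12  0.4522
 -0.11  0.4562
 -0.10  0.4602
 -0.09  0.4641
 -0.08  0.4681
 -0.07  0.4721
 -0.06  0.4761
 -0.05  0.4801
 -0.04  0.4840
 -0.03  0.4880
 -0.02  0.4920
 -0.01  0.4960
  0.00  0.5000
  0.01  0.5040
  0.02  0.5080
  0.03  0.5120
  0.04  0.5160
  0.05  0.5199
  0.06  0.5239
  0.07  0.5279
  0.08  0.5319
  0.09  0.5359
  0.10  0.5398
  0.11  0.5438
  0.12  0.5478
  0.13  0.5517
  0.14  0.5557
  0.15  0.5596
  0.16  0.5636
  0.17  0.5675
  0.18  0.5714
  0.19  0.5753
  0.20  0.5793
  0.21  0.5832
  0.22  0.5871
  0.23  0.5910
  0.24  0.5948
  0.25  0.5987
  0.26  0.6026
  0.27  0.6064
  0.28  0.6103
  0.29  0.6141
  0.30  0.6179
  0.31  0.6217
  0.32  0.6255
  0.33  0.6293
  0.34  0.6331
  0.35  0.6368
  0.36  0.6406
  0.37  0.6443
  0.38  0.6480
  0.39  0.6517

$88.73

T = 2;  σ√T = 0.4808
d₁ = [ln(420/410) + (0.014 + 0.34²/2)·2] / 0.4808 = [0.0241 + 0.1436] / 0.4808 = 0.3488 which rounds to 0.35
d₂ = d₁ − σ√T = 0.3488 − 0.4808 = -0.1321 which rounds to -0.13
e^(−rT) = e^(−0.014·2) = 0.9724
N(d₁) = N(0.35) = 0.6368;  N(d₂) = N(-0.13) = 0.4483
C = 420·0.6368 − 410·0.9724·0.4483 = 267.4560 − 178.7300 = 88.7260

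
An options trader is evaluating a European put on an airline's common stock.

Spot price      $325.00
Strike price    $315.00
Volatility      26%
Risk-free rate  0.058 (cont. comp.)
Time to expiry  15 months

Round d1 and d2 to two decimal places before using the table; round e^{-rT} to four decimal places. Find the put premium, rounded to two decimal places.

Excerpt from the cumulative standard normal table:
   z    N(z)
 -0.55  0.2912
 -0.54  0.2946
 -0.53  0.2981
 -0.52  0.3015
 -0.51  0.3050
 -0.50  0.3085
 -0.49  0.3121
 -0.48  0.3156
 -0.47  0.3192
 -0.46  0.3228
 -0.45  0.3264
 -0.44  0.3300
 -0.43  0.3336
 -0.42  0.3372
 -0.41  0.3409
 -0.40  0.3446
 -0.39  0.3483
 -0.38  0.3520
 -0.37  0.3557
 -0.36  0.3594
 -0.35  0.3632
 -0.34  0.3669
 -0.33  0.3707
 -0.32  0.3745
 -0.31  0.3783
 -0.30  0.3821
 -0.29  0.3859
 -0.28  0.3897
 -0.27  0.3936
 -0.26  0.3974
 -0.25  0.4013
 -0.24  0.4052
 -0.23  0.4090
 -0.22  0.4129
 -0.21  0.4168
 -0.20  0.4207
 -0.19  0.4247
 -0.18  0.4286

$21.85

T = 1.25;  σ√T = 0.2907
d₁ = [ln(325/315) + (0.058 + 0.26²/2)·1.25] / 0.2907 = [0.0313 + 0.1148] / 0.2907 = 0.5023 → 0.50
d₂ = d₁ − σ√T = 0.5023 − 0.2907 = 0.2116 → 0.21
exp(−rT) = exp(−0.058·1.25) = 0.9301
N(−d₂) = N(-0.21) = 0.4168;  N(−d₁) = N(-0.50) = 0.3085
P = 315·0.9301·0.4168 − 325·0.3085 = 122.1147 − 100.2625 = 21.8522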